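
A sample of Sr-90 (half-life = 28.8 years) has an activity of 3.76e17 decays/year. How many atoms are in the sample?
N = A/λ = 1.562e19 atoms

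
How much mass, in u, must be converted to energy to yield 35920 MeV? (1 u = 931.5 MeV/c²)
m = E/c² = 38.56 u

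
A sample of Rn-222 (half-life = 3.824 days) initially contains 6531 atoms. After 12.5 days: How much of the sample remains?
N = N₀(1/2)^(t/t½) = 677.6 atoms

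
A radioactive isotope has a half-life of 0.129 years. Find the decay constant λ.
λ = ln(2)/t½ = 5.373 year⁻¹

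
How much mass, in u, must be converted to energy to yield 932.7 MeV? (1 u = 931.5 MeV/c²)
m = E/c² = 1.001 u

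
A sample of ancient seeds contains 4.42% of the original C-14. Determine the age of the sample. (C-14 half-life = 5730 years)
Age = t½ × log₂(1/ratio) = 25780 years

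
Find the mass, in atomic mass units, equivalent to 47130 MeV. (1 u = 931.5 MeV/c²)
m = E/c² = 50.6 u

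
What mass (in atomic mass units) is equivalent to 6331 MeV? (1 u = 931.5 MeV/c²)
m = E/c² = 6.797 u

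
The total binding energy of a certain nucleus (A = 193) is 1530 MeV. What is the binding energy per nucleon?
B.E./A = 1530/193 = 7.927 MeV/nucleon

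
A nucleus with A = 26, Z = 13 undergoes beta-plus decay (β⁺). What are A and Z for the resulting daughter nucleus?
Daughter: A = 26, Z = 12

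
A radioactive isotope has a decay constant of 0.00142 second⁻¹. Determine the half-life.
t½ = ln(2)/λ = 488.1 seconds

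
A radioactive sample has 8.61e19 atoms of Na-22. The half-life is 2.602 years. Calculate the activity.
A = λN = 2.294e19 decays/year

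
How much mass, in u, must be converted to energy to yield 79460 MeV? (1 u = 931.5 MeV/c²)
m = E/c² = 85.3 u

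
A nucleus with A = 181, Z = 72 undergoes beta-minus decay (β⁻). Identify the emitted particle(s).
β⁻: electron (e⁻) + antineutrino (ν̄ₑ)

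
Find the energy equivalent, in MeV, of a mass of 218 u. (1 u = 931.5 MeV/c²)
E = mc² = 2.031e5 MeV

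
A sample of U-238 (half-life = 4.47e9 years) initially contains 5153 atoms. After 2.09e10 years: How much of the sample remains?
N = N₀(1/2)^(t/t½) = 201.6 atoms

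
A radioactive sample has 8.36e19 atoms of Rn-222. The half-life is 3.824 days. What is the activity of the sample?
A = λN = 1.515e19 decays/day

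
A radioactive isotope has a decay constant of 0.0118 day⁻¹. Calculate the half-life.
t½ = ln(2)/λ = 58.74 days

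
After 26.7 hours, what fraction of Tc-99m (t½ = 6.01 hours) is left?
N/N₀ = (1/2)^(t/t½) = 0.04599 = 4.6%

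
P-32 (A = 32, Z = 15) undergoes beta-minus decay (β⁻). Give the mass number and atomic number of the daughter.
Daughter: A = 32, Z = 16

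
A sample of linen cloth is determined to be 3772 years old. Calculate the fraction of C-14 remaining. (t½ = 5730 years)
N/N₀ = (1/2)^(t/t½) = 0.6336 = 63.4%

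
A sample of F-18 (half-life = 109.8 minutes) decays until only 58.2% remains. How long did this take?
t = t½ × log₂(N₀/N) = 85.74 minutes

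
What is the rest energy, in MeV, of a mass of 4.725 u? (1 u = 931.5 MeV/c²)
E = mc² = 4401 MeV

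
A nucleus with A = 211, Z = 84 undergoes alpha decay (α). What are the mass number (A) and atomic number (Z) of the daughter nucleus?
Daughter: A = 207, Z = 82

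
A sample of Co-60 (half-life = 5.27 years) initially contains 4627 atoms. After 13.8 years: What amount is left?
N = N₀(1/2)^(t/t½) = 753.4 atoms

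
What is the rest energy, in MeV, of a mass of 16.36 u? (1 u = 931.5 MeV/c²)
E = mc² = 15240 MeV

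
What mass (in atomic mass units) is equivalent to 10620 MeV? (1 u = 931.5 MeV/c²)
m = E/c² = 11.4 u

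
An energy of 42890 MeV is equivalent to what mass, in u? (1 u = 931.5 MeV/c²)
m = E/c² = 46.04 u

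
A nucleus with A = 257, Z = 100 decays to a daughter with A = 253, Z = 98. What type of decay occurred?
ΔA = -4, ΔZ = -2 ⇒ alpha decay (α)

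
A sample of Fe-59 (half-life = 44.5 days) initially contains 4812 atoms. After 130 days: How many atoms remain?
N = N₀(1/2)^(t/t½) = 635.2 atoms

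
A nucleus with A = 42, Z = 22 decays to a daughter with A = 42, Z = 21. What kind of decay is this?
ΔA = 0, ΔZ = -1 ⇒ beta-plus decay (β⁺) or electron capture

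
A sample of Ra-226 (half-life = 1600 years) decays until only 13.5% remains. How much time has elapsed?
t = t½ × log₂(N₀/N) = 4622 years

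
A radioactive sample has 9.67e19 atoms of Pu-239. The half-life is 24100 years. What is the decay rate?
A = λN = 2.781e15 decays/year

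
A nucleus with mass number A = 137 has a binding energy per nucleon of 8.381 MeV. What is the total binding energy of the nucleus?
B.E. = 8.381 × 137 = 1148 MeV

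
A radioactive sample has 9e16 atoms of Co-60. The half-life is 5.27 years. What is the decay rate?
A = λN = 1.184e16 decays/year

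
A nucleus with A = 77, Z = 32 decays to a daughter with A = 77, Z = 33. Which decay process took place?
ΔA = 0, ΔZ = +1 ⇒ beta-minus decay (β⁻)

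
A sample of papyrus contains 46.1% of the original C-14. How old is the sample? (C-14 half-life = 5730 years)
Age = t½ × log₂(1/ratio) = 6401 years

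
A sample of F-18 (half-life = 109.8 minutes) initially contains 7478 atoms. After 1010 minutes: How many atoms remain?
N = N₀(1/2)^(t/t½) = 12.73 atoms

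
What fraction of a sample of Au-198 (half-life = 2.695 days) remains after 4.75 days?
N/N₀ = (1/2)^(t/t½) = 0.2947 = 29.5%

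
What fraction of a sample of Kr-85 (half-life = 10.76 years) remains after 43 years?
N/N₀ = (1/2)^(t/t½) = 0.06266 = 6.27%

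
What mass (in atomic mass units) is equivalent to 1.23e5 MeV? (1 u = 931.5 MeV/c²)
m = E/c² = 132 u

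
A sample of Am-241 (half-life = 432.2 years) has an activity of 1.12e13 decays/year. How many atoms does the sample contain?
N = A/λ = 6.984e15 atoms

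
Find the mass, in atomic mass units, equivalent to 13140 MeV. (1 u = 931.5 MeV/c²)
m = E/c² = 14.11 u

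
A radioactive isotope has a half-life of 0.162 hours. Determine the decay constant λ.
λ = ln(2)/t½ = 4.279 hour⁻¹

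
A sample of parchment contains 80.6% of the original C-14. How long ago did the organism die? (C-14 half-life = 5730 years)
Age = t½ × log₂(1/ratio) = 1783 years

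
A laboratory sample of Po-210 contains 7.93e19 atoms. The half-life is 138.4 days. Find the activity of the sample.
A = λN = 3.972e17 decays/day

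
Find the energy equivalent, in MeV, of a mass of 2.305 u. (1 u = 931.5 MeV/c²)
E = mc² = 2147 MeV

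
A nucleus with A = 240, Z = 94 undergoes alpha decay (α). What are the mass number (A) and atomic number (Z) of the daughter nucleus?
Daughter: A = 236, Z = 92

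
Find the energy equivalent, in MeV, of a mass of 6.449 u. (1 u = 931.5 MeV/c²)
E = mc² = 6007 MeV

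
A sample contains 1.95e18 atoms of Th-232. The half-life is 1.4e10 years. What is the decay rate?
A = λN = 9.655e7 decays/year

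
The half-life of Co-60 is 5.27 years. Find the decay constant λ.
λ = ln(2)/t½ = 0.1315 year⁻¹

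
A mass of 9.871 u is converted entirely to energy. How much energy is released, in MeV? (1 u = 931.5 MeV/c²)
E = mc² = 9195 MeV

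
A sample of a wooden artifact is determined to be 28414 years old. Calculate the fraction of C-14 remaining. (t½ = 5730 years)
N/N₀ = (1/2)^(t/t½) = 0.03215 = 3.22%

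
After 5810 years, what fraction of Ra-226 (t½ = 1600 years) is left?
N/N₀ = (1/2)^(t/t½) = 0.0807 = 8.07%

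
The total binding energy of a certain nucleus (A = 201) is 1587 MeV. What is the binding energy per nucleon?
B.E./A = 1587/201 = 7.896 MeV/nucleon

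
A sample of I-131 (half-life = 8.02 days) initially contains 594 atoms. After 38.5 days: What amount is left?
N = N₀(1/2)^(t/t½) = 21.32 atoms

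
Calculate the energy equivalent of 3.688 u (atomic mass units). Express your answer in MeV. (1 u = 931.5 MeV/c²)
E = mc² = 3435 MeV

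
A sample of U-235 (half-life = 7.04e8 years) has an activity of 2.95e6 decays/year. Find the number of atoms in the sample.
N = A/λ = 2.996e15 atoms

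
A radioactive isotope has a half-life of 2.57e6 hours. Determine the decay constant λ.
λ = ln(2)/t½ = 2.697e-7 hour⁻¹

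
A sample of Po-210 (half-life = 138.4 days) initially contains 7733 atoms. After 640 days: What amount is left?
N = N₀(1/2)^(t/t½) = 313.5 atoms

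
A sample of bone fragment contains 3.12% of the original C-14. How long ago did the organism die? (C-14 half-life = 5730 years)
Age = t½ × log₂(1/ratio) = 28660 years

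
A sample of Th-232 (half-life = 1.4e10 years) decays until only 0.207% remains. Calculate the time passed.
t = t½ × log₂(N₀/N) = 1.248e11 years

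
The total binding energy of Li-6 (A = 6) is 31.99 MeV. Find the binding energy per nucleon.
B.E./A = 31.99/6 = 5.332 MeV/nucleon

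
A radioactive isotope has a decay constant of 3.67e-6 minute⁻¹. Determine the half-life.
t½ = ln(2)/λ = 1.889e5 minutes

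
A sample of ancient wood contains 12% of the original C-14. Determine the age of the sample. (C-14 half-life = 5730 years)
Age = t½ × log₂(1/ratio) = 17530 years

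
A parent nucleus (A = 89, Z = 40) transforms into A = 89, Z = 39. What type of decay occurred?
ΔA = 0, ΔZ = -1 ⇒ beta-plus decay (β⁺) or electron capture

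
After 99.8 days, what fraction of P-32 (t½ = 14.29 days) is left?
N/N₀ = (1/2)^(t/t½) = 0.0079 = 0.79%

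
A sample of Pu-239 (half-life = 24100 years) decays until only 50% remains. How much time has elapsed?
t = t½ × log₂(N₀/N) = 24100 years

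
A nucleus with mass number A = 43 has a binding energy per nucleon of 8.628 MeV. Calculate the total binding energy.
B.E. = 8.628 × 43 = 371 MeV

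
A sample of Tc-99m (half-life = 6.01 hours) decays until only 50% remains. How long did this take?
t = t½ × log₂(N₀/N) = 6.01 hours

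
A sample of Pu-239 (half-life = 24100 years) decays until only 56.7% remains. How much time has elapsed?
t = t½ × log₂(N₀/N) = 19730 years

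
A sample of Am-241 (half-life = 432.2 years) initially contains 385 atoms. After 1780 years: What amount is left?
N = N₀(1/2)^(t/t½) = 22.17 atoms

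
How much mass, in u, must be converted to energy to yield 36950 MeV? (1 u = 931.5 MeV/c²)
m = E/c² = 39.67 u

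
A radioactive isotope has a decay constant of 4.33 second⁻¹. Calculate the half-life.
t½ = ln(2)/λ = 0.1601 seconds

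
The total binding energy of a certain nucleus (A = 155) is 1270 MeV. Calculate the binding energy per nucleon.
B.E./A = 1270/155 = 8.194 MeV/nucleon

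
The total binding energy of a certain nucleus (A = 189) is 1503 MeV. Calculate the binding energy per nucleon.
B.E./A = 1503/189 = 7.952 MeV/nucleon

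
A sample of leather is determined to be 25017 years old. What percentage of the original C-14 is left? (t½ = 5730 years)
N/N₀ = (1/2)^(t/t½) = 0.0485 = 4.85%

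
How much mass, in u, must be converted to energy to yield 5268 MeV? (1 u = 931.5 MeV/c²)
m = E/c² = 5.655 u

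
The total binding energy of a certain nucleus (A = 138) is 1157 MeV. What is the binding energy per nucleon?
B.E./A = 1157/138 = 8.384 MeV/nucleon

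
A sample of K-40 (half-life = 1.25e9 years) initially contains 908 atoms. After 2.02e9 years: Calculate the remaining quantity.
N = N₀(1/2)^(t/t½) = 296.2 atoms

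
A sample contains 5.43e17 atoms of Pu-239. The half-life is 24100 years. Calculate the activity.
A = λN = 1.562e13 decays/year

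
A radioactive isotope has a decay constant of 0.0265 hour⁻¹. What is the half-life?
t½ = ln(2)/λ = 26.16 hours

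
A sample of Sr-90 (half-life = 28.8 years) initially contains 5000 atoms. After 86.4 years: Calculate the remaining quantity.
N = N₀(1/2)^(t/t½) = 625 atoms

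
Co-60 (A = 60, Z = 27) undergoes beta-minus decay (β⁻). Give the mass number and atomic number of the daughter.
Daughter: A = 60, Z = 28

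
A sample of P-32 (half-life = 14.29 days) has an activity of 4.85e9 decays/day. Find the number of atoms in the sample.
N = A/λ = 9.999e10 atoms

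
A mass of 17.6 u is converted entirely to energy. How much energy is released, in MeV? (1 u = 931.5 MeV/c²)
E = mc² = 16390 MeV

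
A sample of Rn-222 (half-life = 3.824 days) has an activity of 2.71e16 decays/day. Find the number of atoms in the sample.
N = A/λ = 1.495e17 atoms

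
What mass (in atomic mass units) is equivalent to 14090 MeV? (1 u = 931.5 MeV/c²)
m = E/c² = 15.13 u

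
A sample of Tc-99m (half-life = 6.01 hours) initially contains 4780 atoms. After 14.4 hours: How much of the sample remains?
N = N₀(1/2)^(t/t½) = 908.2 atoms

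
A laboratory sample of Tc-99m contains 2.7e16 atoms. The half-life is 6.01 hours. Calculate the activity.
A = λN = 3.114e15 decays/hour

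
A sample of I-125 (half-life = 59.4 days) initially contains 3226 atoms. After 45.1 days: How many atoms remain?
N = N₀(1/2)^(t/t½) = 1906 atoms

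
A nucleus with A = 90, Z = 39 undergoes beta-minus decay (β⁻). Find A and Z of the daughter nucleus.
Daughter: A = 90, Z = 40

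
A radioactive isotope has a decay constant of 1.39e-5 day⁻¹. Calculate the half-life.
t½ = ln(2)/λ = 49870 days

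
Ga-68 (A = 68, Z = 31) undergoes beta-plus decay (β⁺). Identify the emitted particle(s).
β⁺: positron (e⁺) + neutrino (νₑ)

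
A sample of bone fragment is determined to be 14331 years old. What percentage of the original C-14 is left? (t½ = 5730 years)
N/N₀ = (1/2)^(t/t½) = 0.1766 = 17.7%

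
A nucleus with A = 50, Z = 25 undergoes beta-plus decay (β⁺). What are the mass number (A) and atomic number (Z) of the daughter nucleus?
Daughter: A = 50, Z = 24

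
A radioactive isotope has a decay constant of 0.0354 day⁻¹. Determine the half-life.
t½ = ln(2)/λ = 19.58 days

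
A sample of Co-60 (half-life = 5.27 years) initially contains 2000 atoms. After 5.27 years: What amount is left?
N = N₀(1/2)^(t/t½) = 1000 atoms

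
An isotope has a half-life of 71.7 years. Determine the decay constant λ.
λ = ln(2)/t½ = 0.009667 year⁻¹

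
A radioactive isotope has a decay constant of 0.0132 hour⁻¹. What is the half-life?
t½ = ln(2)/λ = 52.51 hours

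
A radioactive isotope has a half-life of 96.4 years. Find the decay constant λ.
λ = ln(2)/t½ = 0.00719 year⁻¹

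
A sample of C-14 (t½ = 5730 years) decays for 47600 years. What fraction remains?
N/N₀ = (1/2)^(t/t½) = 0.003157 = 0.316%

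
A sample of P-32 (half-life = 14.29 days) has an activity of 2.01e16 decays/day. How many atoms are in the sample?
N = A/λ = 4.144e17 atoms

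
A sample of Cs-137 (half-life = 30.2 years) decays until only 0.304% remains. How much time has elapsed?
t = t½ × log₂(N₀/N) = 252.5 years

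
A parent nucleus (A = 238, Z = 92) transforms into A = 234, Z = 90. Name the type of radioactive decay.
ΔA = -4, ΔZ = -2 ⇒ alpha decay (α)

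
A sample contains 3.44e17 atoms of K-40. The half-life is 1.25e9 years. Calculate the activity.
A = λN = 1.908e8 decays/year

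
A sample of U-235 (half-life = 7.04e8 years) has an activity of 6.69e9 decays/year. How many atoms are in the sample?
N = A/λ = 6.795e18 atoms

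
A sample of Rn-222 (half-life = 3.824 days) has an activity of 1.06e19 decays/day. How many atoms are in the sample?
N = A/λ = 5.848e19 atoms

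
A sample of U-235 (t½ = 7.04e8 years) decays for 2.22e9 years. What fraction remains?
N/N₀ = (1/2)^(t/t½) = 0.1124 = 11.2%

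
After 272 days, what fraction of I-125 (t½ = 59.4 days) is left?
N/N₀ = (1/2)^(t/t½) = 0.04184 = 4.18%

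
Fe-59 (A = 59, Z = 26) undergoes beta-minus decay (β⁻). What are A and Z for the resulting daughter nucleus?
Daughter: A = 59, Z = 27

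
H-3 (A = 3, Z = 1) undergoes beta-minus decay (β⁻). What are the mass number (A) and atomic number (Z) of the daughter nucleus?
Daughter: A = 3, Z = 2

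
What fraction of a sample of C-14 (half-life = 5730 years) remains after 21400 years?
N/N₀ = (1/2)^(t/t½) = 0.07512 = 7.51%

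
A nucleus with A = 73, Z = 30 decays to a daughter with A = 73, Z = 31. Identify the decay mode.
ΔA = 0, ΔZ = +1 ⇒ beta-minus decay (β⁻)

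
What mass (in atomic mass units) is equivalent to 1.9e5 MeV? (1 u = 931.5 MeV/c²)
m = E/c² = 204 u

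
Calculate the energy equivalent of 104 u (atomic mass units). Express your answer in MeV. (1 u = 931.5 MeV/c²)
E = mc² = 96880 MeV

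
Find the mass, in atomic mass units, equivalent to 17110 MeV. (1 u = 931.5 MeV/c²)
m = E/c² = 18.37 u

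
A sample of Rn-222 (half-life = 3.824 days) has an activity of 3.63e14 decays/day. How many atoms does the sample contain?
N = A/λ = 2.003e15 atoms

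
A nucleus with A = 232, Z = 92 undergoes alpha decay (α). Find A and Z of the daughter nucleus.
Daughter: A = 228, Z = 90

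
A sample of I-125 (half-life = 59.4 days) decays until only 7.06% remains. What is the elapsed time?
t = t½ × log₂(N₀/N) = 227.2 days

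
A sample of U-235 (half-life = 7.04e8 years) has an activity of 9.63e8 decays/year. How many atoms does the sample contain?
N = A/λ = 9.781e17 atoms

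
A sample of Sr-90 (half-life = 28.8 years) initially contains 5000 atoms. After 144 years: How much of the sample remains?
N = N₀(1/2)^(t/t½) = 156.2 atoms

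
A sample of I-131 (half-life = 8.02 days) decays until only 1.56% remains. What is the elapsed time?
t = t½ × log₂(N₀/N) = 48.14 days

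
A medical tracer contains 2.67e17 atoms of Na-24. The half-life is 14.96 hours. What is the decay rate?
A = λN = 1.237e16 decays/hour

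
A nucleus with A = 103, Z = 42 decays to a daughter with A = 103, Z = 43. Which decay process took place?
ΔA = 0, ΔZ = +1 ⇒ beta-minus decay (β⁻)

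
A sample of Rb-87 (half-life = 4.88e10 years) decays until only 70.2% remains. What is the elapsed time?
t = t½ × log₂(N₀/N) = 2.491e10 years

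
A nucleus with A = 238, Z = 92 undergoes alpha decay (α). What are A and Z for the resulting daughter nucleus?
Daughter: A = 234, Z = 90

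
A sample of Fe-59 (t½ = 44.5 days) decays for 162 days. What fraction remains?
N/N₀ = (1/2)^(t/t½) = 0.08019 = 8.02%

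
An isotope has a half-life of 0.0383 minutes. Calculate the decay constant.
λ = ln(2)/t½ = 18.1 minute⁻¹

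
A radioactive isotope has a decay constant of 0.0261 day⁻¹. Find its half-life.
t½ = ln(2)/λ = 26.56 days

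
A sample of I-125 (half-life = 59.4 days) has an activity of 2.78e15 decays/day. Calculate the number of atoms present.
N = A/λ = 2.382e17 atoms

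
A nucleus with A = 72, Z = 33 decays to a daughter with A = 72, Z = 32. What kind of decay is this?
ΔA = 0, ΔZ = -1 ⇒ beta-plus decay (β⁺) or electron capture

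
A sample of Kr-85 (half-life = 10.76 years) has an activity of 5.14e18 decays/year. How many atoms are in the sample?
N = A/λ = 7.979e19 atoms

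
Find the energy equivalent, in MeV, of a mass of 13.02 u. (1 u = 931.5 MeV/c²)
E = mc² = 12130 MeV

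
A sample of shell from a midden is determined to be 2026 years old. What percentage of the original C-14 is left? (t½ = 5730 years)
N/N₀ = (1/2)^(t/t½) = 0.7826 = 78.3%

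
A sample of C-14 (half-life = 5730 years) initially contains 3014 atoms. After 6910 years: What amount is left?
N = N₀(1/2)^(t/t½) = 1307 atoms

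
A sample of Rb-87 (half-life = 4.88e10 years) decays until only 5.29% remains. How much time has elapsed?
t = t½ × log₂(N₀/N) = 2.069e11 years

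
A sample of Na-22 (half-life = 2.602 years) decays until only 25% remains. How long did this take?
t = t½ × log₂(N₀/N) = 5.204 years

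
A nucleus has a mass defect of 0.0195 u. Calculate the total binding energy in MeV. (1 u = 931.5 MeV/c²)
B.E. = Δm × 931.5 = 18.16 MeV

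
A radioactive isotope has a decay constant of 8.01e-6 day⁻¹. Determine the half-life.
t½ = ln(2)/λ = 86540 days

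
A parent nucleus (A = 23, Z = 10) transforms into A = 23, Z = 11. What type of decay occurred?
ΔA = 0, ΔZ = +1 ⇒ beta-minus decay (β⁻)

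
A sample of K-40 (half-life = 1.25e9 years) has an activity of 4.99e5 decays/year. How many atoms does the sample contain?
N = A/λ = 8.999e14 atoms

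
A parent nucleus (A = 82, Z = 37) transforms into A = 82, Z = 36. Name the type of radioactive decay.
ΔA = 0, ΔZ = -1 ⇒ beta-plus decay (β⁺) or electron capture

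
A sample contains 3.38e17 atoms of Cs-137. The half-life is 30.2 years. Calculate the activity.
A = λN = 7.758e15 decays/year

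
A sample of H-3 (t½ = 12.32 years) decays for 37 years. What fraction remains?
N/N₀ = (1/2)^(t/t½) = 0.1247 = 12.5%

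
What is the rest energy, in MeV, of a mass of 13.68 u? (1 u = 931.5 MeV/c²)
E = mc² = 12740 MeV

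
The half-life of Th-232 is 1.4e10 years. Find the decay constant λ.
λ = ln(2)/t½ = 4.951e-11 year⁻¹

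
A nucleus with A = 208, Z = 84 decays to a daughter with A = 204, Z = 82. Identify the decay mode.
ΔA = -4, ΔZ = -2 ⇒ alpha decay (α)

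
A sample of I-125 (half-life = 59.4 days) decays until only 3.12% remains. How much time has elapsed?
t = t½ × log₂(N₀/N) = 297.1 days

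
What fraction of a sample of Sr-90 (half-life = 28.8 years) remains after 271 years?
N/N₀ = (1/2)^(t/t½) = 0.00147 = 0.147%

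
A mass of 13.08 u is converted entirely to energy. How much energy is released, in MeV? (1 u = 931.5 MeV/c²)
E = mc² = 12180 MeV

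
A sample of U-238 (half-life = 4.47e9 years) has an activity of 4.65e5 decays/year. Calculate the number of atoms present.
N = A/λ = 2.999e15 atoms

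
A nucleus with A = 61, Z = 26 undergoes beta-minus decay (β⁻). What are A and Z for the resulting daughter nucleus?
Daughter: A = 61, Z = 27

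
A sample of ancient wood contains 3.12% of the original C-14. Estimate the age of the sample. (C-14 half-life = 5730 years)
Age = t½ × log₂(1/ratio) = 28660 years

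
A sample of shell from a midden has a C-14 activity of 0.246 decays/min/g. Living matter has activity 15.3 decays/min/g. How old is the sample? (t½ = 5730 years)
Age = t½ × log₂(A₀/A) = 34140 years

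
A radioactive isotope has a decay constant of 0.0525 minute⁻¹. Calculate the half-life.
t½ = ln(2)/λ = 13.2 minutes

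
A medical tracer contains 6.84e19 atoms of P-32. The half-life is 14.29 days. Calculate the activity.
A = λN = 3.318e18 decays/day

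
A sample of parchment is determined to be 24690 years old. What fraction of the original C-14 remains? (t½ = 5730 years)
N/N₀ = (1/2)^(t/t½) = 0.05045 = 5.05%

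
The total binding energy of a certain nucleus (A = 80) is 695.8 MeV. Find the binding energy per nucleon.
B.E./A = 695.8/80 = 8.697 MeV/nucleon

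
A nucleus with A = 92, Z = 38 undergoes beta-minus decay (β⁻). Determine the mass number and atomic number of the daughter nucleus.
Daughter: A = 92, Z = 39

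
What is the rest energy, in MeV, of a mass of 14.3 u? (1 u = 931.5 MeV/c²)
E = mc² = 13320 MeV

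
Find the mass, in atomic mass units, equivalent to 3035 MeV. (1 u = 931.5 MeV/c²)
m = E/c² = 3.258 u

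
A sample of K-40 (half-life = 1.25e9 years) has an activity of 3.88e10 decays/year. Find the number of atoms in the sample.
N = A/λ = 6.997e19 atoms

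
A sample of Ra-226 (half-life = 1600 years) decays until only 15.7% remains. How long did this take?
t = t½ × log₂(N₀/N) = 4274 years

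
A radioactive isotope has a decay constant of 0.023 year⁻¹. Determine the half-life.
t½ = ln(2)/λ = 30.14 years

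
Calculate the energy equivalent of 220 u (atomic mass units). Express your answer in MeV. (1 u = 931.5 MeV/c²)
E = mc² = 2.049e5 MeV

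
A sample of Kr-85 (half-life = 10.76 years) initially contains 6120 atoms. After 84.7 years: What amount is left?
N = N₀(1/2)^(t/t½) = 26.13 atoms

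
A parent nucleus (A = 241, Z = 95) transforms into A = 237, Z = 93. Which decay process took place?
ΔA = -4, ΔZ = -2 ⇒ alpha decay (α)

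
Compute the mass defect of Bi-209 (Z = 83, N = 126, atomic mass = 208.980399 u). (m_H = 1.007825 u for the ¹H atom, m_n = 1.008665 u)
Δm = Z·m_H + N·m_n − M = 1.761 u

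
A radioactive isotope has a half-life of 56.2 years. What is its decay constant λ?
λ = ln(2)/t½ = 0.01233 year⁻¹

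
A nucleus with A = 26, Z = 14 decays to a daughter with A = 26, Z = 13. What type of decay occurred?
ΔA = 0, ΔZ = -1 ⇒ beta-plus decay (β⁺) or electron capture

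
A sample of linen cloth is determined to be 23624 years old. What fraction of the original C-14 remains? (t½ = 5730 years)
N/N₀ = (1/2)^(t/t½) = 0.0574 = 5.74%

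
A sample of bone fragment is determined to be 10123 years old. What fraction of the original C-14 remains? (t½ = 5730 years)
N/N₀ = (1/2)^(t/t½) = 0.2939 = 29.4%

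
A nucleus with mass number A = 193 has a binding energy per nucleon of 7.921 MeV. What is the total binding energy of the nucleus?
B.E. = 7.921 × 193 = 1529 MeV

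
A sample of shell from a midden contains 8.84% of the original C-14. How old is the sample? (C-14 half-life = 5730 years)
Age = t½ × log₂(1/ratio) = 20050 years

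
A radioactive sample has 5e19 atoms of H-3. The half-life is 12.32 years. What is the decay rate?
A = λN = 2.813e18 decays/year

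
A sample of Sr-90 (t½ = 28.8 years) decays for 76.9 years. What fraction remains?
N/N₀ = (1/2)^(t/t½) = 0.1571 = 15.7%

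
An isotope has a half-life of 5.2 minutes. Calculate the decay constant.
λ = ln(2)/t½ = 0.1333 minute⁻¹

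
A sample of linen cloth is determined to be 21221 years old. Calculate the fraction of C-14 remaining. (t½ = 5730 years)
N/N₀ = (1/2)^(t/t½) = 0.07676 = 7.68%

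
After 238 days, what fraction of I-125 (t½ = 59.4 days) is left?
N/N₀ = (1/2)^(t/t½) = 0.06221 = 6.22%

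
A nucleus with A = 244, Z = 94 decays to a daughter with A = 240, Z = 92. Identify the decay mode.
ΔA = -4, ΔZ = -2 ⇒ alpha decay (α)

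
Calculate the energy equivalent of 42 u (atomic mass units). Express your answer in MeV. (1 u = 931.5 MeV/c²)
E = mc² = 39120 MeV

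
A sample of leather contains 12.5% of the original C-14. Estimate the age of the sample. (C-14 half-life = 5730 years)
Age = t½ × log₂(1/ratio) = 17190 years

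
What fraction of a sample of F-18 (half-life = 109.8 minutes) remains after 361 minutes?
N/N₀ = (1/2)^(t/t½) = 0.1024 = 10.2%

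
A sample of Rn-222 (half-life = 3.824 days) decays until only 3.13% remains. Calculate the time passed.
t = t½ × log₂(N₀/N) = 19.11 days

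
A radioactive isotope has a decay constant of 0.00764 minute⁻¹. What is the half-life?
t½ = ln(2)/λ = 90.73 minutes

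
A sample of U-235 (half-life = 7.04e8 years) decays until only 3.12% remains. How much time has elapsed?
t = t½ × log₂(N₀/N) = 3.522e9 years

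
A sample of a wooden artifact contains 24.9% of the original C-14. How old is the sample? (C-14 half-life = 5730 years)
Age = t½ × log₂(1/ratio) = 11490 years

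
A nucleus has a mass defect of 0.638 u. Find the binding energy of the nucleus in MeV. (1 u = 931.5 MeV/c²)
B.E. = Δm × 931.5 = 594.3 MeV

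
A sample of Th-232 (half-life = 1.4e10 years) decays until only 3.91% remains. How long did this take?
t = t½ × log₂(N₀/N) = 6.547e10 years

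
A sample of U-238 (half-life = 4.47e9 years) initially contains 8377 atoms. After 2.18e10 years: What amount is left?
N = N₀(1/2)^(t/t½) = 285.1 atoms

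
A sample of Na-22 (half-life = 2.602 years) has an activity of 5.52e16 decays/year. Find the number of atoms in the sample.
N = A/λ = 2.072e17 atoms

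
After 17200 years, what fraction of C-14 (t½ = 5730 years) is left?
N/N₀ = (1/2)^(t/t½) = 0.1248 = 12.5%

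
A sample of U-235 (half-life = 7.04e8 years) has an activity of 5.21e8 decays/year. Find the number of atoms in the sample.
N = A/λ = 5.292e17 atoms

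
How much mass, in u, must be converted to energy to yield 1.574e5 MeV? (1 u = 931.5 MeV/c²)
m = E/c² = 169 u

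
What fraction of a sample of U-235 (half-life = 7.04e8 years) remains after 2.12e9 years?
N/N₀ = (1/2)^(t/t½) = 0.124 = 12.4%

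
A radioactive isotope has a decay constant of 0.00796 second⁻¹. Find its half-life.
t½ = ln(2)/λ = 87.08 seconds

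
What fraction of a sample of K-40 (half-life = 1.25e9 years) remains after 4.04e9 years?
N/N₀ = (1/2)^(t/t½) = 0.1064 = 10.6%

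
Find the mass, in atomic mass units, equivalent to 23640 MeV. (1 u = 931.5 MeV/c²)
m = E/c² = 25.38 u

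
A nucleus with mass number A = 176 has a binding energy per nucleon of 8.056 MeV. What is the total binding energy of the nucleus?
B.E. = 8.056 × 176 = 1418 MeV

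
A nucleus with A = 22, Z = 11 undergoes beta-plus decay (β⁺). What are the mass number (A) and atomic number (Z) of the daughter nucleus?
Daughter: A = 22, Z = 10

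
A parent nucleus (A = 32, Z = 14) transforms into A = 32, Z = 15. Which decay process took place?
ΔA = 0, ΔZ = +1 ⇒ beta-minus decay (β⁻)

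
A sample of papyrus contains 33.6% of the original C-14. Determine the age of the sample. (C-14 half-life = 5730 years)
Age = t½ × log₂(1/ratio) = 9016 years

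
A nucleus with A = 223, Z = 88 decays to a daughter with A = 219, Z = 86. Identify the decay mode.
ΔA = -4, ΔZ = -2 ⇒ alpha decay (α)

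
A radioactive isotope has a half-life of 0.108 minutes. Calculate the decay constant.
λ = ln(2)/t½ = 6.418 minute⁻¹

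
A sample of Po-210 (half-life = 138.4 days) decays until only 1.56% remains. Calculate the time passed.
t = t½ × log₂(N₀/N) = 830.7 days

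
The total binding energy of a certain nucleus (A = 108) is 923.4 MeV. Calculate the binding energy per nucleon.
B.E./A = 923.4/108 = 8.55 MeV/nucleon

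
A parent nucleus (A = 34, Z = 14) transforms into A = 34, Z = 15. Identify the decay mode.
ΔA = 0, ΔZ = +1 ⇒ beta-minus decay (β⁻)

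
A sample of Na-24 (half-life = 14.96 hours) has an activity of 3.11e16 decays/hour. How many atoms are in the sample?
N = A/λ = 6.712e17 atoms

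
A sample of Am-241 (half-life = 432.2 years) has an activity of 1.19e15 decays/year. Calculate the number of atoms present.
N = A/λ = 7.42e17 atoms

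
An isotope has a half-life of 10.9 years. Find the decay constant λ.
λ = ln(2)/t½ = 0.06359 year⁻¹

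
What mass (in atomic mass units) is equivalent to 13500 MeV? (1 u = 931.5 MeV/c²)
m = E/c² = 14.49 u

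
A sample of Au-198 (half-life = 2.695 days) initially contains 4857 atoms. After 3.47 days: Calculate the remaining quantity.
N = N₀(1/2)^(t/t½) = 1990 atoms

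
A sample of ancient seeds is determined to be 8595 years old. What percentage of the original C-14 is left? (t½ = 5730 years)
N/N₀ = (1/2)^(t/t½) = 0.3536 = 35.4%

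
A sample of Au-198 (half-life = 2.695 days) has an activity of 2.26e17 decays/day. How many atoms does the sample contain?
N = A/λ = 8.787e17 atoms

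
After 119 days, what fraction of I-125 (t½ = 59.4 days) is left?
N/N₀ = (1/2)^(t/t½) = 0.2494 = 24.9%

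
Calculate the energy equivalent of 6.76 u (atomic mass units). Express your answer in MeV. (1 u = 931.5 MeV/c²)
E = mc² = 6297 MeV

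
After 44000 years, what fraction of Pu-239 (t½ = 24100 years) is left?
N/N₀ = (1/2)^(t/t½) = 0.2821 = 28.2%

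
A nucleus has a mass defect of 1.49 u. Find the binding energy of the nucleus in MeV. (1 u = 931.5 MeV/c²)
B.E. = Δm × 931.5 = 1388 MeV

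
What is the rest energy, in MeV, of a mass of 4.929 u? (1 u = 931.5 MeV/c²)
E = mc² = 4591 MeV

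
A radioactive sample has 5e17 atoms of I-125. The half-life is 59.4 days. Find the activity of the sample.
A = λN = 5.835e15 decays/day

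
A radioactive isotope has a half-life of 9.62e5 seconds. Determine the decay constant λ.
λ = ln(2)/t½ = 7.205e-7 second⁻¹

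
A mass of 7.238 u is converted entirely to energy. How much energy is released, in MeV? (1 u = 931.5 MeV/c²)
E = mc² = 6742 MeV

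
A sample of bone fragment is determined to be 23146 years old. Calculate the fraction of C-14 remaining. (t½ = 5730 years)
N/N₀ = (1/2)^(t/t½) = 0.06081 = 6.08%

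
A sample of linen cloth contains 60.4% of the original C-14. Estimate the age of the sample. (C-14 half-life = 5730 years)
Age = t½ × log₂(1/ratio) = 4168 years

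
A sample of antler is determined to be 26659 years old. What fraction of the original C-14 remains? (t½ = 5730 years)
N/N₀ = (1/2)^(t/t½) = 0.03976 = 3.98%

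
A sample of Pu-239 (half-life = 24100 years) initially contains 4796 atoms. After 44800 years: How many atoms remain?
N = N₀(1/2)^(t/t½) = 1322 atoms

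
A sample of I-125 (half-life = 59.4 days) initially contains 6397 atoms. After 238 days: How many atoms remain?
N = N₀(1/2)^(t/t½) = 398 atoms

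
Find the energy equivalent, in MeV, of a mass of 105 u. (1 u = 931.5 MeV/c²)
E = mc² = 97810 MeV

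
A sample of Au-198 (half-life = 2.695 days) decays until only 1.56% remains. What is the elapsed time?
t = t½ × log₂(N₀/N) = 16.18 days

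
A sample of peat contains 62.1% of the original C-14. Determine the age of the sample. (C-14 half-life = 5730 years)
Age = t½ × log₂(1/ratio) = 3938 years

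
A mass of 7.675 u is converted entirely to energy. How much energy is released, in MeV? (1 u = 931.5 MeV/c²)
E = mc² = 7149 MeV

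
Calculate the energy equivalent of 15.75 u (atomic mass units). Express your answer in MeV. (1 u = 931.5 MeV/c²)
E = mc² = 14670 MeV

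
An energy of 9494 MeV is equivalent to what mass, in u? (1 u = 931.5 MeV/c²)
m = E/c² = 10.19 u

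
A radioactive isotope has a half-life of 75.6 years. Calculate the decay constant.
λ = ln(2)/t½ = 0.009169 year⁻¹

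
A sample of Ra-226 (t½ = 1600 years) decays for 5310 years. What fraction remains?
N/N₀ = (1/2)^(t/t½) = 0.1002 = 10%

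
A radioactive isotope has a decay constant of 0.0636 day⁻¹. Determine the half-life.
t½ = ln(2)/λ = 10.9 days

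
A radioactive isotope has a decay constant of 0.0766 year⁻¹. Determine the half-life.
t½ = ln(2)/λ = 9.049 years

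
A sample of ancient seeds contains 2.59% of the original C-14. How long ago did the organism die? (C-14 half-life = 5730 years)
Age = t½ × log₂(1/ratio) = 30200 years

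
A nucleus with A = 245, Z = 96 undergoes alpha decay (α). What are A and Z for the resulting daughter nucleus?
Daughter: A = 241, Z = 94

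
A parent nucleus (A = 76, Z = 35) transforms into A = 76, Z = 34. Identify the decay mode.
ΔA = 0, ΔZ = -1 ⇒ beta-plus decay (β⁺) or electron capture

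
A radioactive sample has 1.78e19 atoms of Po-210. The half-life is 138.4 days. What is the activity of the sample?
A = λN = 8.915e16 decays/day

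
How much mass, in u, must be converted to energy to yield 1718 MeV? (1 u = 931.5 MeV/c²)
m = E/c² = 1.844 u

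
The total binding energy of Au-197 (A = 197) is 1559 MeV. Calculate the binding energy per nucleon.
B.E./A = 1559/197 = 7.914 MeV/nucleon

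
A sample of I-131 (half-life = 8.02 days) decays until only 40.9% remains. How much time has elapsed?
t = t½ × log₂(N₀/N) = 10.34 days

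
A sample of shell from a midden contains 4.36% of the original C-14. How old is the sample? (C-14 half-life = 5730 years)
Age = t½ × log₂(1/ratio) = 25900 years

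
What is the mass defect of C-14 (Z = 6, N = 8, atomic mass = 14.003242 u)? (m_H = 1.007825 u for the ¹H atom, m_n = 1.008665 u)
Δm = Z·m_H + N·m_n − M = 0.113 u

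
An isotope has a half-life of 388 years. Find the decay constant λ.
λ = ln(2)/t½ = 0.001786 year⁻¹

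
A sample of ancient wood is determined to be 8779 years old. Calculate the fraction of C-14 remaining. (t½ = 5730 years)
N/N₀ = (1/2)^(t/t½) = 0.3458 = 34.6%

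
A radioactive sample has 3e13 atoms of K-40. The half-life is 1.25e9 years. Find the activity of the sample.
A = λN = 16640 decays/year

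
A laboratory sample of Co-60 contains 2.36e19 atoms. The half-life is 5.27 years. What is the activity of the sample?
A = λN = 3.104e18 decays/year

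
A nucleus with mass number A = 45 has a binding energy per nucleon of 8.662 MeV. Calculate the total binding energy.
B.E. = 8.662 × 45 = 389.8 MeV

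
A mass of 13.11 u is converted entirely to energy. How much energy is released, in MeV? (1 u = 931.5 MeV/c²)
E = mc² = 12210 MeV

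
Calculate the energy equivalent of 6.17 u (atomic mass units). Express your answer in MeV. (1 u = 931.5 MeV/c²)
E = mc² = 5747 MeV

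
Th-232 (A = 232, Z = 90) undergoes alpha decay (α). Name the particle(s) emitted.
α particle = ⁴₂He (2 protons + 2 neutrons)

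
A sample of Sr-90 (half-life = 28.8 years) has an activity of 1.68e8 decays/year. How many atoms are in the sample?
N = A/λ = 6.98e9 atoms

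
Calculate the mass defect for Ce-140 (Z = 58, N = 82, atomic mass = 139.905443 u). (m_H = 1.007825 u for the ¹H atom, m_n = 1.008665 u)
Δm = Z·m_H + N·m_n − M = 1.259 u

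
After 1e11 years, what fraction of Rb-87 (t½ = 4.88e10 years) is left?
N/N₀ = (1/2)^(t/t½) = 0.2416 = 24.2%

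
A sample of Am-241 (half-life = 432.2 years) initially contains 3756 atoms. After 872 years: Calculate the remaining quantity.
N = N₀(1/2)^(t/t½) = 927.6 atoms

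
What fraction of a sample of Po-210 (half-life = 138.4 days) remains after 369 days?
N/N₀ = (1/2)^(t/t½) = 0.1575 = 15.8%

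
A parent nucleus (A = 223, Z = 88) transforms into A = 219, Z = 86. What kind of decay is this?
ΔA = -4, ΔZ = -2 ⇒ alpha decay (α)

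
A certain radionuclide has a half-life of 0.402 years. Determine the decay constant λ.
λ = ln(2)/t½ = 1.724 year⁻¹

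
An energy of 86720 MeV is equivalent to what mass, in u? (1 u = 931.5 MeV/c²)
m = E/c² = 93.1 u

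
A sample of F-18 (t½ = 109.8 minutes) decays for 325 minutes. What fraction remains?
N/N₀ = (1/2)^(t/t½) = 0.1285 = 12.9%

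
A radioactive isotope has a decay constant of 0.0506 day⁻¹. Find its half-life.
t½ = ln(2)/λ = 13.7 days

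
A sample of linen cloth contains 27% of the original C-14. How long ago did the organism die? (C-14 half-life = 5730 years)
Age = t½ × log₂(1/ratio) = 10820 years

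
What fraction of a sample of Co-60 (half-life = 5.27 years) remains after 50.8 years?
N/N₀ = (1/2)^(t/t½) = 0.001254 = 0.125%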